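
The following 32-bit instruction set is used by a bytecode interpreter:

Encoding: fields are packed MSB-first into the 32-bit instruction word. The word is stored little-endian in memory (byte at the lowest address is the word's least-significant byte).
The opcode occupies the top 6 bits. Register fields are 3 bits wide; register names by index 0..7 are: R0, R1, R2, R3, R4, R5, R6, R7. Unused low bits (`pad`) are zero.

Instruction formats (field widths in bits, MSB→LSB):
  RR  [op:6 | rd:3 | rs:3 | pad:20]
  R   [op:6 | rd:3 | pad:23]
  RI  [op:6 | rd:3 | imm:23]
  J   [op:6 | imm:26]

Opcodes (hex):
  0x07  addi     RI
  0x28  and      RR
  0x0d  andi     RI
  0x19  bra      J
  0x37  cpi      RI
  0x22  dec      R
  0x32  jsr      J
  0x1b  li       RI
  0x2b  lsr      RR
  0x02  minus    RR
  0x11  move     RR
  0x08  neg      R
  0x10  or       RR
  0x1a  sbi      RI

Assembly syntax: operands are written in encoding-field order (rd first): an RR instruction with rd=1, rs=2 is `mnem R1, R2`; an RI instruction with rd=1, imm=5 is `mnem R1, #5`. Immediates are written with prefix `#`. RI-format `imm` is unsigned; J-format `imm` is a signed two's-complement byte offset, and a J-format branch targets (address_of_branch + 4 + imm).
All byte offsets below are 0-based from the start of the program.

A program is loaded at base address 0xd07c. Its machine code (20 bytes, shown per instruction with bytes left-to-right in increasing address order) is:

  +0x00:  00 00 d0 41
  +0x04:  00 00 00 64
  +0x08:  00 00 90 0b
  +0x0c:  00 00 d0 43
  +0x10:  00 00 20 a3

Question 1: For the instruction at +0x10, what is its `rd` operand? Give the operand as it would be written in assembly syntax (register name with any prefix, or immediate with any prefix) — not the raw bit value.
R6

@+10  little-endian(00 00 20 a3) = 0xa3200000
  top 6b → 0x28 → and [RR]
  rd: (w>>23)&0x7=0x6 → R6
  rs: (w>>20)&0x7=0x2 → R2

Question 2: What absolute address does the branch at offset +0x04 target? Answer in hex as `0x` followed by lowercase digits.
0xd084

off 0x04: read 00 00 00 64 as little → 0x64000000
  opcode bits[31:26]=0x19: bra/J
  imm: (w>>0)&0x3ffffff=0x0 → #0
  target = base 0xd07c + off 0x04 + 4 + imm 0 = 0xd084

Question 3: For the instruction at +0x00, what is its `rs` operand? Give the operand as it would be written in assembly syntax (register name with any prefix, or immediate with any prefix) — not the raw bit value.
+0x00: 00 00 d0 41 ⇒ word 0x41d00000 (little)
  opcode bits[31:26]=0x10: or/RR
  [25:23] rd=3 = R3
  [22:20] rs=5 = R5

R5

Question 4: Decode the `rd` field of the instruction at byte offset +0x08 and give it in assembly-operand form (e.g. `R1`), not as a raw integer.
R7

off 0x08: read 00 00 90 0b as little → 0x0b900000
  op=0x0b900000>>26=0x2 ⇒ minus (RR)
  [25:23] rd=7 = R7
  [22:20] rs=1 = R1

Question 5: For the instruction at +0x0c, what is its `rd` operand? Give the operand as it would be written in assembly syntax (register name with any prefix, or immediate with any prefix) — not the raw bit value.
R7

off 0x0c: read 00 00 d0 43 as little → 0x43d00000
  op=0x43d00000>>26=0x10 ⇒ or (RR)
  rd@[25:23]=0x7 ⇒ R7
  rs@[22:20]=0x5 ⇒ R5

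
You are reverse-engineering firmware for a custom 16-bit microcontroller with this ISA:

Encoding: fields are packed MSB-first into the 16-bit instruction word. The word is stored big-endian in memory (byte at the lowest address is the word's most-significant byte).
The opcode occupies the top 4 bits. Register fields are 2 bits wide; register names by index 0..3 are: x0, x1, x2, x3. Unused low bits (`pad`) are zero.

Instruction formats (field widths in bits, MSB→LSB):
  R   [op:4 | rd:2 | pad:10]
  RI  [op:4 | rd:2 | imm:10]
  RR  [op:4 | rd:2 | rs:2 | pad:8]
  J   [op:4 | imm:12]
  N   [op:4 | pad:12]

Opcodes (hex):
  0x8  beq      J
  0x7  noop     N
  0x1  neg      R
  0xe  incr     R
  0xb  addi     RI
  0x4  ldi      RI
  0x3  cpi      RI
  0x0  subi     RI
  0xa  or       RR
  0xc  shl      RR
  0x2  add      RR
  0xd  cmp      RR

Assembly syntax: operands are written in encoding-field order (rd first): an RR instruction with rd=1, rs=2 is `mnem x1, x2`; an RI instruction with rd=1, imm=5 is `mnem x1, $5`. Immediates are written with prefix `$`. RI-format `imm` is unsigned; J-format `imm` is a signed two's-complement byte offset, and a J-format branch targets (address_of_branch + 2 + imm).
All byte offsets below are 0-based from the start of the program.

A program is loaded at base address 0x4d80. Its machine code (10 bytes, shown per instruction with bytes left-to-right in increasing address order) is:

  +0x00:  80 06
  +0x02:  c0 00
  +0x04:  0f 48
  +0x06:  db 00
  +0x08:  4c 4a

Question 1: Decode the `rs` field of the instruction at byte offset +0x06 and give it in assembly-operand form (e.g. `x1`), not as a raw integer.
x3

+0x06: db 00 ⇒ word 0xdb00 (big)
  opcode bits[15:12]=0xd: cmp/RR
  [11:10] rd=2 = x2
  [9:8] rs=3 = x3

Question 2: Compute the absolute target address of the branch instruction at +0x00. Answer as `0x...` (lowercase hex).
@+00  big-endian(80 06) = 0x8006
  op=0x8006>>12=0x8 ⇒ beq (J)
  imm@[11:0]=0x6 ⇒ $6
  target = base 0x4d80 + off 0x00 + 2 + imm 6 = 0x4d88

0x4d88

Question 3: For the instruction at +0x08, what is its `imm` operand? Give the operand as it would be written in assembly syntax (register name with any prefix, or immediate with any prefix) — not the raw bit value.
off 0x08: read 4c 4a as big → 0x4c4a
  op=0x4c4a>>12=0x4 ⇒ ldi (RI)
  rd: (w>>10)&0x3=0x3 → x3
  imm: (w>>0)&0x3ff=0x4a → $74

$74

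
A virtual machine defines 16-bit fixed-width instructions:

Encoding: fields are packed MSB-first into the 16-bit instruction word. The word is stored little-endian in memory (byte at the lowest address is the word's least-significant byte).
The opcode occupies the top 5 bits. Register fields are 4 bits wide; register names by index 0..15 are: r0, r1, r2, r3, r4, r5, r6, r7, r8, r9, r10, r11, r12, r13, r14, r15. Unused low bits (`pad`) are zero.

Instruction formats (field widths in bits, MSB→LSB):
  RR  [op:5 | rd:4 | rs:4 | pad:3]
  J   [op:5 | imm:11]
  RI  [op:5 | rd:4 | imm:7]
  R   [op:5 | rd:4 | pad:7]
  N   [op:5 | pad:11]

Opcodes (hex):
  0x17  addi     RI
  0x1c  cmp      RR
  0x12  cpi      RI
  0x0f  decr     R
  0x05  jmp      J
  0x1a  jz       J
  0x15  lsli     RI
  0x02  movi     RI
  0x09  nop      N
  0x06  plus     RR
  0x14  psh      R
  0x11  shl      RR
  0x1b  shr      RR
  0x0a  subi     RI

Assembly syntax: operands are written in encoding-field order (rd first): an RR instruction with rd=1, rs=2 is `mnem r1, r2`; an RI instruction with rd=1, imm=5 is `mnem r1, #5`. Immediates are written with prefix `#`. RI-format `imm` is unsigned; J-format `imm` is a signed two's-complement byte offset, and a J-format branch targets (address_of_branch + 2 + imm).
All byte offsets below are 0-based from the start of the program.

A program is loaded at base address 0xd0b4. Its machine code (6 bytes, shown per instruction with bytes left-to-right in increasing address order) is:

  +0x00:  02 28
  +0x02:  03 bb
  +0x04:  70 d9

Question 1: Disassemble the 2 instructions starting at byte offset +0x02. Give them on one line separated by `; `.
addi r6, #3; shr r2, r14

+0x02: 03 bb ⇒ word 0xbb03 (little)
  top 5b → 0x17 → addi [RI]
  [10:7] rd=6 = r6
  [6:0] imm=3 = #3
+0x04: 70 d9 ⇒ word 0xd970 (little)
  top 5b → 0x1b → shr [RR]
  [10:7] rd=2 = r2
  [6:3] rs=14 = r14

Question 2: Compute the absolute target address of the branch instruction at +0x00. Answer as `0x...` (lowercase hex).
@+00  little-endian(02 28) = 0x2802
  opcode bits[15:11]=0x5: jmp/J
  [10:0] imm=2 = #2
  target = base 0xd0b4 + off 0x00 + 2 + imm 2 = 0xd0b8

0xd0b8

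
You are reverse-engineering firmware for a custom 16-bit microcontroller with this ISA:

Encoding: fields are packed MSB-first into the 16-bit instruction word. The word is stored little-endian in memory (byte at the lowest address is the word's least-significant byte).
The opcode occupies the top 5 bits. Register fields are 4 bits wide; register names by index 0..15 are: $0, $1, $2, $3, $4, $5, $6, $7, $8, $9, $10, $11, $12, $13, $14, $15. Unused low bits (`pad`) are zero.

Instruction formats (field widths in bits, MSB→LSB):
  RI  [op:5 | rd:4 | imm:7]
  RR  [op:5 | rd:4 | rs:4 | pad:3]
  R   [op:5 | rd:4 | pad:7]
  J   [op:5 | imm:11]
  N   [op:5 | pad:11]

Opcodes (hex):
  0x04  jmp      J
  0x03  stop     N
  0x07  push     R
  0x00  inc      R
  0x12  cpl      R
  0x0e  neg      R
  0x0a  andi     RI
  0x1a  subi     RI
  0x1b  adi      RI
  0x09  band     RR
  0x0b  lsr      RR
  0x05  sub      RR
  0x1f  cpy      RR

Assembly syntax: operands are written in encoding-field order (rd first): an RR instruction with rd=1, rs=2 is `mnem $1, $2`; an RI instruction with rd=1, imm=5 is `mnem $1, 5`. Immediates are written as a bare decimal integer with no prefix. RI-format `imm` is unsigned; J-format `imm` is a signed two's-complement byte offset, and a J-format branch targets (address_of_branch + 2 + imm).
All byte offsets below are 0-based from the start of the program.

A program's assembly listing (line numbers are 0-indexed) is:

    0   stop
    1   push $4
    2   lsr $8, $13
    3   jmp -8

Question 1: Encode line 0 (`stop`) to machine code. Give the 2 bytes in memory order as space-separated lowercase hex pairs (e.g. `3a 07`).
0. stop fields op=0x3:5|pad=0:11 → word 1800h → 00 18

00 18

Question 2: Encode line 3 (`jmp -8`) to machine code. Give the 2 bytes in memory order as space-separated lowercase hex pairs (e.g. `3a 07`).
f8 27

L3: jmp op=0x4:5|imm=-8:11 ⇒ 0x27f8 ⇒ little f8 27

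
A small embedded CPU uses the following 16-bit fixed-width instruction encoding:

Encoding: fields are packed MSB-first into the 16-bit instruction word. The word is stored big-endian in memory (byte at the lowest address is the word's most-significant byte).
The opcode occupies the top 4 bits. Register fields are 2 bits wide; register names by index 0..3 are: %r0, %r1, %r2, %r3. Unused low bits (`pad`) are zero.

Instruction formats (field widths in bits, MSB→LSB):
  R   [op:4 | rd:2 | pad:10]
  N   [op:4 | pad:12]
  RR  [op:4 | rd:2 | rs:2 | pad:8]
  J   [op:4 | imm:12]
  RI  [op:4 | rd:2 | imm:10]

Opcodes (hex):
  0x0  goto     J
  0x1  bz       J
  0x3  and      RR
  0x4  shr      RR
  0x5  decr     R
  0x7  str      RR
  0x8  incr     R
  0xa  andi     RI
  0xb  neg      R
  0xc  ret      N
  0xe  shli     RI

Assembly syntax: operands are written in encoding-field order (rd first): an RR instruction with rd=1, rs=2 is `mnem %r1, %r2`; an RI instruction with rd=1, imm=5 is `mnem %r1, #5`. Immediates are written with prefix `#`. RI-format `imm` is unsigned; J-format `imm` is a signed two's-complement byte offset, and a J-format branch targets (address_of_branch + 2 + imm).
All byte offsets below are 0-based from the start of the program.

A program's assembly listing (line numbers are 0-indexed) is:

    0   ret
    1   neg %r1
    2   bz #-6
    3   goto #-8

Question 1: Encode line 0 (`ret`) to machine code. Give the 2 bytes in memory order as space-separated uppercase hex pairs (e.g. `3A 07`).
C0 00

L0: ret op=0xc:4|pad=0:12 ⇒ 0xc000 ⇒ big c0 00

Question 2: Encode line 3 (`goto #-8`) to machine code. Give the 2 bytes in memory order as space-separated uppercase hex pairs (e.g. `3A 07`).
0F F8

L3: goto op=0x0:4|imm=-8:12 ⇒ 0x0ff8 ⇒ big 0f f8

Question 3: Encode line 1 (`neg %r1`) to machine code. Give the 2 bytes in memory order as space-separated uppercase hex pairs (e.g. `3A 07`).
1. neg fields op=0xb:4|rd=1:2|pad=0:10 → word b400h → b4 00

B4 00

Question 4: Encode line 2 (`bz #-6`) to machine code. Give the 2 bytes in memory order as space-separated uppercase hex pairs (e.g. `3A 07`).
1F FA

line 2 (bz): pack op=0x1:4|imm=-6:12 = 0x1ffa; big→ 1f fa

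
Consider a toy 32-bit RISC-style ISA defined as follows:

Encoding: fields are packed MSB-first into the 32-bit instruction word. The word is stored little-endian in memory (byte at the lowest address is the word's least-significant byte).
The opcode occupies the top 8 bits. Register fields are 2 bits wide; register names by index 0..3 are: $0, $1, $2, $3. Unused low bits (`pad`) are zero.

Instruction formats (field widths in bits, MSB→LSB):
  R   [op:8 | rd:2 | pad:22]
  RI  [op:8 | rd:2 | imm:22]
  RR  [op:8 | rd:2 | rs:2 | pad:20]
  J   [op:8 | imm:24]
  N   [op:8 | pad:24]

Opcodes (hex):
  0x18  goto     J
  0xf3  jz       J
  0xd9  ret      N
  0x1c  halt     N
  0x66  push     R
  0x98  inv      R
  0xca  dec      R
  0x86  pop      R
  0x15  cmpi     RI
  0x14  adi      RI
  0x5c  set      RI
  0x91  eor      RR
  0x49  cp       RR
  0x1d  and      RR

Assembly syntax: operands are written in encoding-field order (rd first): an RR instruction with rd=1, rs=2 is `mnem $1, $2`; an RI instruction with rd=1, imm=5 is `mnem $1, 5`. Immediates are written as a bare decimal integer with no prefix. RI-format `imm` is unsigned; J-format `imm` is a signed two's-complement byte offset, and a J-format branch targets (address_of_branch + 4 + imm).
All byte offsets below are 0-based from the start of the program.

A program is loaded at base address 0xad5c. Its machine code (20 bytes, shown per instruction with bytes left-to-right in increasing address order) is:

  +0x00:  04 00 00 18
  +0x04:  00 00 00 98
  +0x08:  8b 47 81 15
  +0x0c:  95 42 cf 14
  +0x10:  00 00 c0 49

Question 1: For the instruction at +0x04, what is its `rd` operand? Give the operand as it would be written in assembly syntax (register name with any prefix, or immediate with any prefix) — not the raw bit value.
off 0x04: read 00 00 00 98 as little → 0x98000000
  top 8b → 0x98 → inv [R]
  rd: (w>>22)&0x3=0x0 → $0

$0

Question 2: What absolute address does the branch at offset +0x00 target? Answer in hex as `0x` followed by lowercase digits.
0xad64

off 0x00: read 04 00 00 18 as little → 0x18000004
  opcode bits[31:24]=0x18: goto/J
  [23:0] imm=4 = 4
  target = base 0xad5c + off 0x00 + 4 + imm 4 = 0xad64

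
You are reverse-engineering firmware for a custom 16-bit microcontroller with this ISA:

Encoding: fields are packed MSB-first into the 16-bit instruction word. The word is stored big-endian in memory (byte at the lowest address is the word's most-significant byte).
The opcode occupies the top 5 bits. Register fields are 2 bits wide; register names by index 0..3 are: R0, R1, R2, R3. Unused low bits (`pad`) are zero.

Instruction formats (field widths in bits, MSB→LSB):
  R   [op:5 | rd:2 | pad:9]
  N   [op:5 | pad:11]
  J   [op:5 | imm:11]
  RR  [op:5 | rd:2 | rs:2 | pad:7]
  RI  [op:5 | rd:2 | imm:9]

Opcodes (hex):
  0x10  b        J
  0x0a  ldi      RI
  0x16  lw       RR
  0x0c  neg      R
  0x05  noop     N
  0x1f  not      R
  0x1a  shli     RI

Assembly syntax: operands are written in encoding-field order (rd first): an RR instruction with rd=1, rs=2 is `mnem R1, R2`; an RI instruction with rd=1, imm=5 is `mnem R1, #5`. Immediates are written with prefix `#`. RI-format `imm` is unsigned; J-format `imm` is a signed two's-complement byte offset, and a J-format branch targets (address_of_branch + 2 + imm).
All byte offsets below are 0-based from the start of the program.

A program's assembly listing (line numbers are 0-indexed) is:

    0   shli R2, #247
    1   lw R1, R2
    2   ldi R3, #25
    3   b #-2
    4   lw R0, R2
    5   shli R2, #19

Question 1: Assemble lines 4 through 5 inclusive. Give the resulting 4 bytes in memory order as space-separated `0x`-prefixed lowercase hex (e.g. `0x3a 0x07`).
0xb1 0x00 0xd4 0x13

line 4 (lw): pack op=0x16:5|rd=0:2|rs=2:2|pad=0:7 = 0xb100; big→ b1 00
line 5 (shli): pack op=0x1a:5|rd=2:2|imm=19:9 = 0xd413; big→ d4 13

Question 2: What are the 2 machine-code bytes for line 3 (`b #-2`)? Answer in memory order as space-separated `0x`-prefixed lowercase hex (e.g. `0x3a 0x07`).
0x87 0xfe

3. b fields op=0x10:5|imm=-2:11 → word 87feh → 87 fe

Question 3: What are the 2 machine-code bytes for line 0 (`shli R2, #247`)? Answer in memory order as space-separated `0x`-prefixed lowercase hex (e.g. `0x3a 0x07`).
0xd4 0xf7

line 0 (shli): pack op=0x1a:5|rd=2:2|imm=247:9 = 0xd4f7; big→ d4 f7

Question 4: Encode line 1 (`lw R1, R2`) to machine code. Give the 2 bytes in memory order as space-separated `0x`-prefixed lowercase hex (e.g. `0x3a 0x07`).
0xb3 0x00

1. lw fields op=0x16:5|rd=1:2|rs=2:2|pad=0:7 → word b300h → b3 00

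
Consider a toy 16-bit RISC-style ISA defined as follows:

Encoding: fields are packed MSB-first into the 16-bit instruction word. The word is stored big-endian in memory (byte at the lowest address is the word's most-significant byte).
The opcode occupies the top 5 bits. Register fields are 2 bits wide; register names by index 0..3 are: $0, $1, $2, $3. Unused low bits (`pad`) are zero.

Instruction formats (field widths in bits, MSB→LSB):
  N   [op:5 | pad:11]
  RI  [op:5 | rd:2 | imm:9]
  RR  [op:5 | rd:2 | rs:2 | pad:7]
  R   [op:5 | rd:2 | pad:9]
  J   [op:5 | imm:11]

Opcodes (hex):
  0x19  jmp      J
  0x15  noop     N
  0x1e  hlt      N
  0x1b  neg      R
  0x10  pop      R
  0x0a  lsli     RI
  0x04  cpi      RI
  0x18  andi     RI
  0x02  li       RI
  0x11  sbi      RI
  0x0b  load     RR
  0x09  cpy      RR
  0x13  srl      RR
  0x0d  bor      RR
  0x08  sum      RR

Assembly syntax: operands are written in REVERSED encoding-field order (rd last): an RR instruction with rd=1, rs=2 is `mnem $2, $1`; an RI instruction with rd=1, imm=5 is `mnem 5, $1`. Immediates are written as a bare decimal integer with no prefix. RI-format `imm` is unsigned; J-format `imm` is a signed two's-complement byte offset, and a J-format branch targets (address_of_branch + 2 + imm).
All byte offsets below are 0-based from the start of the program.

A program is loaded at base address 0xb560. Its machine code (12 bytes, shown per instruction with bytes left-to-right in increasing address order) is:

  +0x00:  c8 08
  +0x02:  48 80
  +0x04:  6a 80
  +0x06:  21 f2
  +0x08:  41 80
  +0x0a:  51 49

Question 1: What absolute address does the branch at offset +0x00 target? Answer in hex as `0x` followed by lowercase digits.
0xb56a

+0x00: c8 08 ⇒ word 0xc808 (big)
  top 5b → 0x19 → jmp [J]
  imm@[10:0]=0x8 ⇒ 8
  target = base 0xb560 + off 0x00 + 2 + imm 8 = 0xb56a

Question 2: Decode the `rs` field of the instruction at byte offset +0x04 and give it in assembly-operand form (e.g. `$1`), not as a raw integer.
@+04  big-endian(6a 80) = 0x6a80
  opcode bits[15:11]=0xd: bor/RR
  rd@[10:9]=0x1 ⇒ $1
  rs@[8:7]=0x1 ⇒ $1

$1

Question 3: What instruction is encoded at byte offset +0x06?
@+06  big-endian(21 f2) = 0x21f2
  op=0x21f2>>11=0x4 ⇒ cpi (RI)
  rd: (w>>9)&0x3=0x0 → $0
  imm: (w>>0)&0x1ff=0x1f2 → 498

cpi 498, $0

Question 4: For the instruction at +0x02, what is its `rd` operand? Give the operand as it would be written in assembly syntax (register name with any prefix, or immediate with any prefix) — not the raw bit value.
$0

[02] 48 80 → 0x4880
  op=0x4880>>11=0x9 ⇒ cpy (RR)
  rd: (w>>9)&0x3=0x0 → $0
  rs: (w>>7)&0x3=0x1 → $1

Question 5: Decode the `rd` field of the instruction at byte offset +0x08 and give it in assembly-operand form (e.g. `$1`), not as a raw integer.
$0

+0x08: 41 80 ⇒ word 0x4180 (big)
  opcode bits[15:11]=0x8: sum/RR
  rd: (w>>9)&0x3=0x0 → $0
  rs: (w>>7)&0x3=0x3 → $3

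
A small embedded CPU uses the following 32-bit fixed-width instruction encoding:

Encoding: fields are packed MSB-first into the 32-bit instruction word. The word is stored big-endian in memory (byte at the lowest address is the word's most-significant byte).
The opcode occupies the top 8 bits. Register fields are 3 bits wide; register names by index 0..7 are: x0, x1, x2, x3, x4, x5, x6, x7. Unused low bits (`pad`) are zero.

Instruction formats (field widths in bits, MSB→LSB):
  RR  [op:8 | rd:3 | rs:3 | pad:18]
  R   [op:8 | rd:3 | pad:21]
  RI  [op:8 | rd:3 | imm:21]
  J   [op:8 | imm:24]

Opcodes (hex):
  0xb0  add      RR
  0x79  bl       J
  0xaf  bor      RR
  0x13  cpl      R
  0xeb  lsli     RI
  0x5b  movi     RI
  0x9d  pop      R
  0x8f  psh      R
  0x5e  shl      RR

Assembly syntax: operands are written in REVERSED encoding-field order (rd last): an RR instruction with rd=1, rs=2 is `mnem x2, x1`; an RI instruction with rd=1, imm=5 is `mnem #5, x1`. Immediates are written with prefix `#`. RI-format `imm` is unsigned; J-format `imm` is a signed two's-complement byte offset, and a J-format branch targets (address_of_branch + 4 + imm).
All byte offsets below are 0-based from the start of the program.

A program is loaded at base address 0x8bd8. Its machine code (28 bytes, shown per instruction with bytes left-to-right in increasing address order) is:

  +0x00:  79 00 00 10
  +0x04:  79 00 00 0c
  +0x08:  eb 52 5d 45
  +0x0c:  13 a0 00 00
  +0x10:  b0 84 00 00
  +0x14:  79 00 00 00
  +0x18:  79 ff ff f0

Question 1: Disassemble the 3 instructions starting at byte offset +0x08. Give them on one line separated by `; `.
+0x08: eb 52 5d 45 ⇒ word 0xeb525d45 (big)
  opcode bits[31:24]=0xeb: lsli/RI
  [23:21] rd=2 = x2
  [20:0] imm=1203525 = #1203525
+0x0c: 13 a0 00 00 ⇒ word 0x13a00000 (big)
  opcode bits[31:24]=0x13: cpl/R
  [23:21] rd=5 = x5
+0x10: b0 84 00 00 ⇒ word 0xb0840000 (big)
  opcode bits[31:24]=0xb0: add/RR
  [23:21] rd=4 = x4
  [20:18] rs=1 = x1

lsli #1203525, x2; cpl x5; add x1, x4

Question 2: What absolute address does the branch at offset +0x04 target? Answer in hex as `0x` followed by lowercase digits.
@+04  big-endian(79 00 00 0c) = 0x7900000c
  op=0x7900000c>>24=0x79 ⇒ bl (J)
  [23:0] imm=12 = #12
  target = base 0x8bd8 + off 0x04 + 4 + imm 12 = 0x8bec

0x8bec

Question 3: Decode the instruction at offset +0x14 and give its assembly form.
+0x14: 79 00 00 00 ⇒ word 0x79000000 (big)
  opcode bits[31:24]=0x79: bl/J
  [23:0] imm=0 = #0

bl #0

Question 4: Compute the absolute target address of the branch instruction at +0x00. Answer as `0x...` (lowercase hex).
0x8bec

off 0x00: read 79 00 00 10 as big → 0x79000010
  opcode bits[31:24]=0x79: bl/J
  [23:0] imm=16 = #16
  target = base 0x8bd8 + off 0x00 + 4 + imm 16 = 0x8bec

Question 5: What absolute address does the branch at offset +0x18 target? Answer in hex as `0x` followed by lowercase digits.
0x8be4

+0x18: 79 ff ff f0 ⇒ word 0x79fffff0 (big)
  top 8b → 0x79 → bl [J]
  imm: (w>>0)&0xffffff=0xfffff0 (s24→-16) → #-16
  target = base 0x8bd8 + off 0x18 + 4 + imm -16 = 0x8be4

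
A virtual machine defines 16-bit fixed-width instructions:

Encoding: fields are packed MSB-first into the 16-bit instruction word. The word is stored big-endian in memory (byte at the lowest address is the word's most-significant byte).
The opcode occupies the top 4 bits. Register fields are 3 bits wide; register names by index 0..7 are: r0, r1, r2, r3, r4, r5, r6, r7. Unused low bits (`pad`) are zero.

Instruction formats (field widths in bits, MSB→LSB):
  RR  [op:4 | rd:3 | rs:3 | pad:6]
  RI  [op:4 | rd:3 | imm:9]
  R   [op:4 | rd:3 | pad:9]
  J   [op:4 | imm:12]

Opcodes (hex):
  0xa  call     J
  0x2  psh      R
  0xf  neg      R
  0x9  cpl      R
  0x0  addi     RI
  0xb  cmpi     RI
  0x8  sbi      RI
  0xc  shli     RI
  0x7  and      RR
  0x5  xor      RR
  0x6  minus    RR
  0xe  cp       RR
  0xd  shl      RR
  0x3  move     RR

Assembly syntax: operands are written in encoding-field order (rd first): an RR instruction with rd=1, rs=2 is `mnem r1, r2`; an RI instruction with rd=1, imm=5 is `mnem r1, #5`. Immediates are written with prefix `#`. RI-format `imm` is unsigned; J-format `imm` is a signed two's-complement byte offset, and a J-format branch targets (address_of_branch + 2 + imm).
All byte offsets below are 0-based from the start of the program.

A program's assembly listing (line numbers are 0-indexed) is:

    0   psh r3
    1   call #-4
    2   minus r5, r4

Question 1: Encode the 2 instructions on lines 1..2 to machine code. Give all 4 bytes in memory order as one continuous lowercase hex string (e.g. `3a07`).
affc6b00

1. call fields op=0xa:4|imm=-4:12 → word affch → af fc
2. minus fields op=0x6:4|rd=5:3|rs=4:3|pad=0:6 → word 6b00h → 6b 00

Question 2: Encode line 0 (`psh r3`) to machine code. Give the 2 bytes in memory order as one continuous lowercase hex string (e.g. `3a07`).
line 0 (psh): pack op=0x2:4|rd=3:3|pad=0:9 = 0x2600; big→ 26 00

2600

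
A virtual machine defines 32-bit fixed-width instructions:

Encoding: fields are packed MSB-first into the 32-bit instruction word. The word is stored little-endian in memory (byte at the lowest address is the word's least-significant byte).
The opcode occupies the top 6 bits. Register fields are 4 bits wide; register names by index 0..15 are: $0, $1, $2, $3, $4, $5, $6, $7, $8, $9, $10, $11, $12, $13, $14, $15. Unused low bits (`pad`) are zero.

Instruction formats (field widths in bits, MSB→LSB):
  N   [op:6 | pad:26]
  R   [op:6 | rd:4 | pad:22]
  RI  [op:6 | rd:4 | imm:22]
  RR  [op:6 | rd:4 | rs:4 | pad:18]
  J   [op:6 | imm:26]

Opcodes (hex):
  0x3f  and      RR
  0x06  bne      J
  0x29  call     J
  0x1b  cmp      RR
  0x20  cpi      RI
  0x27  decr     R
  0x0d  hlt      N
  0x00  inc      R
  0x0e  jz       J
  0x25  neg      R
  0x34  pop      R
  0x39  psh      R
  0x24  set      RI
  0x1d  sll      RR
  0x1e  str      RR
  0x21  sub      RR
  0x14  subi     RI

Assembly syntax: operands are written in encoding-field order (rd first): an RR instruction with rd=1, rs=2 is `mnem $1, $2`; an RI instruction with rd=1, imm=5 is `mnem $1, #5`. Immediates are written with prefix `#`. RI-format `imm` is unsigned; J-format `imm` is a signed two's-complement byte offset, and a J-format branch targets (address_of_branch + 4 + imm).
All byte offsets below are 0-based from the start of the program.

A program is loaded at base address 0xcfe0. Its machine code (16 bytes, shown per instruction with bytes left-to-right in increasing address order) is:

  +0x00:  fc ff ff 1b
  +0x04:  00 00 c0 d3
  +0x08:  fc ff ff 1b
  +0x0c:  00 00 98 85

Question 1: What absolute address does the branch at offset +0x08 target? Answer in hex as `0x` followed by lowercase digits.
[08] fc ff ff 1b → 0x1bfffffc
  opcode bits[31:26]=0x6: bne/J
  imm@[25:0]=0x3fffffc (s26→-4) ⇒ #-4
  target = base 0xcfe0 + off 0x08 + 4 + imm -4 = 0xcfe8

0xcfe8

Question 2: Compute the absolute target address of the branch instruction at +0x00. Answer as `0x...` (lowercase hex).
0xcfe0

off 0x00: read fc ff ff 1b as little → 0x1bfffffc
  opcode bits[31:26]=0x6: bne/J
  imm@[25:0]=0x3fffffc (s26→-4) ⇒ #-4
  target = base 0xcfe0 + off 0x00 + 4 + imm -4 = 0xcfe0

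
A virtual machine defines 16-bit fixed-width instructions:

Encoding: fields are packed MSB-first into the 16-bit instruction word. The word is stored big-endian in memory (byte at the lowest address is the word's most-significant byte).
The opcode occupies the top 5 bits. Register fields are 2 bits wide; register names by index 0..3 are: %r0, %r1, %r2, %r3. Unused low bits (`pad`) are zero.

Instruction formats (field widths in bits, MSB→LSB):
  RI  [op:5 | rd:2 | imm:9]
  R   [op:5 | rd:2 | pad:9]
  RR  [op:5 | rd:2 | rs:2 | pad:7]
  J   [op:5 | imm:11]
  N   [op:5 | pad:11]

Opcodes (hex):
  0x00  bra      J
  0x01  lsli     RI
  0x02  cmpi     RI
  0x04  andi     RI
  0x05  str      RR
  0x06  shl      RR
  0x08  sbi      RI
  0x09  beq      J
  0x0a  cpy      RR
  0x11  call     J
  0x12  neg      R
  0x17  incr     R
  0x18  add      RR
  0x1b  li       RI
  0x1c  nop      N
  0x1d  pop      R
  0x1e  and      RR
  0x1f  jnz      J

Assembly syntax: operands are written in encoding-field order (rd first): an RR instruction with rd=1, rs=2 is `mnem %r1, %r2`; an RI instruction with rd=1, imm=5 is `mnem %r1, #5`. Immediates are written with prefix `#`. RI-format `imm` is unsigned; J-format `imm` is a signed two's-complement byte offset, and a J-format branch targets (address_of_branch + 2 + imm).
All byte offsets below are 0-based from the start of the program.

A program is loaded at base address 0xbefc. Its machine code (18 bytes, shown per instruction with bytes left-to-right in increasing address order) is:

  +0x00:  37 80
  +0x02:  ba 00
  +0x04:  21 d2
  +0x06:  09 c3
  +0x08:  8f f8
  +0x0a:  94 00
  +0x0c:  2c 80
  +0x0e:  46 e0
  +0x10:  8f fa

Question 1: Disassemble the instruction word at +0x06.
+0x06: 09 c3 ⇒ word 0x09c3 (big)
  opcode bits[15:11]=0x1: lsli/RI
  rd@[10:9]=0x0 ⇒ %r0
  imm@[8:0]=0x1c3 ⇒ #451

lsli %r0, #451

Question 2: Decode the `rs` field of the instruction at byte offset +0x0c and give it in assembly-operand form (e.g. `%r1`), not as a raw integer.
%r1

off 0x0c: read 2c 80 as big → 0x2c80
  op=0x2c80>>11=0x5 ⇒ str (RR)
  rd: (w>>9)&0x3=0x2 → %r2
  rs: (w>>7)&0x3=0x1 → %r1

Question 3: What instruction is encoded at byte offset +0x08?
call #-8

+0x08: 8f f8 ⇒ word 0x8ff8 (big)
  opcode bits[15:11]=0x11: call/J
  imm@[10:0]=0x7f8 (s11→-8) ⇒ #-8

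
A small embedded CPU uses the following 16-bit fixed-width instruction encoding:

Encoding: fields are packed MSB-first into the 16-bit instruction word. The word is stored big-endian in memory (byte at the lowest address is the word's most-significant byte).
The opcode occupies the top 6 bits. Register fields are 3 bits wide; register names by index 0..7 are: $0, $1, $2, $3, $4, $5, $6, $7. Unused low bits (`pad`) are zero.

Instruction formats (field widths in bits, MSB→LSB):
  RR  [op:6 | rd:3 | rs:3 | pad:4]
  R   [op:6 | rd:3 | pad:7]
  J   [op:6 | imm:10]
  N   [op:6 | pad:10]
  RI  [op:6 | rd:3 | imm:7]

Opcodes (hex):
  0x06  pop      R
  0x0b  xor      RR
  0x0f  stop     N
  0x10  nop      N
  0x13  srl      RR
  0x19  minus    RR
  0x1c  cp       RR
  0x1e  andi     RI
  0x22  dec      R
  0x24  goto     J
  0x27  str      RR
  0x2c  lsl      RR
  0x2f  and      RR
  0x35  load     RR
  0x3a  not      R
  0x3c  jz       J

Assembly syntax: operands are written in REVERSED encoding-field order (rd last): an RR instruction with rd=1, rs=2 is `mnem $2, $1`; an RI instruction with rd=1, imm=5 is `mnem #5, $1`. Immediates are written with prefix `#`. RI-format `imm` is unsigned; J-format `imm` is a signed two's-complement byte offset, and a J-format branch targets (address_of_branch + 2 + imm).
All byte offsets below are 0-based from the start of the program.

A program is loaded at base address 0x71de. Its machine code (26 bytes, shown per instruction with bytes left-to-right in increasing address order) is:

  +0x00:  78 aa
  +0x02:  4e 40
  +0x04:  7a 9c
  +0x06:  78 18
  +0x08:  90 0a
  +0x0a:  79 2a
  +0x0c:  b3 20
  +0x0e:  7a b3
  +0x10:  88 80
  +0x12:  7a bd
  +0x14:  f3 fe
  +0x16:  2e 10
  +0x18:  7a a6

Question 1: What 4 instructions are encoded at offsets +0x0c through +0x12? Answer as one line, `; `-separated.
[0c] b3 20 → 0xb320
  op=0xb320>>10=0x2c ⇒ lsl (RR)
  rd: (w>>7)&0x7=0x6 → $6
  rs: (w>>4)&0x7=0x2 → $2
[0e] 7a b3 → 0x7ab3
  op=0x7ab3>>10=0x1e ⇒ andi (RI)
  rd: (w>>7)&0x7=0x5 → $5
  imm: (w>>0)&0x7f=0x33 → #51
[10] 88 80 → 0x8880
  op=0x8880>>10=0x22 ⇒ dec (R)
  rd: (w>>7)&0x7=0x1 → $1
[12] 7a bd → 0x7abd
  op=0x7abd>>10=0x1e ⇒ andi (RI)
  rd: (w>>7)&0x7=0x5 → $5
  imm: (w>>0)&0x7f=0x3d → #61

lsl $2, $6; andi #51, $5; dec $1; andi #61, $5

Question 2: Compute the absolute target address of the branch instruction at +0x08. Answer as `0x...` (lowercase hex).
0x71f2

+0x08: 90 0a ⇒ word 0x900a (big)
  op=0x900a>>10=0x24 ⇒ goto (J)
  imm@[9:0]=0xa ⇒ #10
  target = base 0x71de + off 0x08 + 2 + imm 10 = 0x71f2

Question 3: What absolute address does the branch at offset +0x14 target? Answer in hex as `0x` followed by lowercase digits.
0x71f2

+0x14: f3 fe ⇒ word 0xf3fe (big)
  top 6b → 0x3c → jz [J]
  [9:0] imm=1022 (s10→-2) = #-2
  target = base 0x71de + off 0x14 + 2 + imm -2 = 0x71f2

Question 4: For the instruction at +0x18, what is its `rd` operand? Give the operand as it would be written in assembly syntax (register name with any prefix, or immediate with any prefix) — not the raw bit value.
$5

[18] 7a a6 → 0x7aa6
  top 6b → 0x1e → andi [RI]
  [9:7] rd=5 = $5
  [6:0] imm=38 = #38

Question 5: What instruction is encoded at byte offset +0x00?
off 0x00: read 78 aa as big → 0x78aa
  opcode bits[15:10]=0x1e: andi/RI
  rd: (w>>7)&0x7=0x1 → $1
  imm: (w>>0)&0x7f=0x2a → #42

andi #42, $1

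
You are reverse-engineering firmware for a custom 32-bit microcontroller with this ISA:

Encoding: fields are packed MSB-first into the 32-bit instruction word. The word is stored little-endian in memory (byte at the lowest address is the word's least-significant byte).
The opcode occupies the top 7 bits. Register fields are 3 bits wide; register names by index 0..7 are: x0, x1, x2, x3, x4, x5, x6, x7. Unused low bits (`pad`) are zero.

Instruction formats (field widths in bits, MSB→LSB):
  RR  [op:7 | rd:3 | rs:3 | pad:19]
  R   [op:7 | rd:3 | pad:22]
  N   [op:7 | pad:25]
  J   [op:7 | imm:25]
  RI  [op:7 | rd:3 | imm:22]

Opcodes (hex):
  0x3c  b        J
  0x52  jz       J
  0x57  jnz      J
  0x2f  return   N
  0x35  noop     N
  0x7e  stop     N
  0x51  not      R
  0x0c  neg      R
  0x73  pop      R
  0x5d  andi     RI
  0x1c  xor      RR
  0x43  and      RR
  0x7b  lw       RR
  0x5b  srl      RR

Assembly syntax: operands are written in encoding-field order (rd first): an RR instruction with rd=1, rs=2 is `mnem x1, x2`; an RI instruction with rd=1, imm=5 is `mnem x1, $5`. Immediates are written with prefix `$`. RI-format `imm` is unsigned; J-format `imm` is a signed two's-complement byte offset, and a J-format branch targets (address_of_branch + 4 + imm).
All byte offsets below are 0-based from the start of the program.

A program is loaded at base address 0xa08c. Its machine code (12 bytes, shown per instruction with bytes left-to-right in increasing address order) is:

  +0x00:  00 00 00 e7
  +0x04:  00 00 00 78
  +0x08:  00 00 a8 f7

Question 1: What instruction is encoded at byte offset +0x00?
[00] 00 00 00 e7 → 0xe7000000
  op=0xe7000000>>25=0x73 ⇒ pop (R)
  rd@[24:22]=0x4 ⇒ x4

pop x4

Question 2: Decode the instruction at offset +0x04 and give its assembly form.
off 0x04: read 00 00 00 78 as little → 0x78000000
  op=0x78000000>>25=0x3c ⇒ b (J)
  imm: (w>>0)&0x1ffffff=0x0 → $0

b $0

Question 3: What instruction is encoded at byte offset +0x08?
@+08  little-endian(00 00 a8 f7) = 0xf7a80000
  opcode bits[31:25]=0x7b: lw/RR
  rd@[24:22]=0x6 ⇒ x6
  rs@[21:19]=0x5 ⇒ x5

lw x6, x5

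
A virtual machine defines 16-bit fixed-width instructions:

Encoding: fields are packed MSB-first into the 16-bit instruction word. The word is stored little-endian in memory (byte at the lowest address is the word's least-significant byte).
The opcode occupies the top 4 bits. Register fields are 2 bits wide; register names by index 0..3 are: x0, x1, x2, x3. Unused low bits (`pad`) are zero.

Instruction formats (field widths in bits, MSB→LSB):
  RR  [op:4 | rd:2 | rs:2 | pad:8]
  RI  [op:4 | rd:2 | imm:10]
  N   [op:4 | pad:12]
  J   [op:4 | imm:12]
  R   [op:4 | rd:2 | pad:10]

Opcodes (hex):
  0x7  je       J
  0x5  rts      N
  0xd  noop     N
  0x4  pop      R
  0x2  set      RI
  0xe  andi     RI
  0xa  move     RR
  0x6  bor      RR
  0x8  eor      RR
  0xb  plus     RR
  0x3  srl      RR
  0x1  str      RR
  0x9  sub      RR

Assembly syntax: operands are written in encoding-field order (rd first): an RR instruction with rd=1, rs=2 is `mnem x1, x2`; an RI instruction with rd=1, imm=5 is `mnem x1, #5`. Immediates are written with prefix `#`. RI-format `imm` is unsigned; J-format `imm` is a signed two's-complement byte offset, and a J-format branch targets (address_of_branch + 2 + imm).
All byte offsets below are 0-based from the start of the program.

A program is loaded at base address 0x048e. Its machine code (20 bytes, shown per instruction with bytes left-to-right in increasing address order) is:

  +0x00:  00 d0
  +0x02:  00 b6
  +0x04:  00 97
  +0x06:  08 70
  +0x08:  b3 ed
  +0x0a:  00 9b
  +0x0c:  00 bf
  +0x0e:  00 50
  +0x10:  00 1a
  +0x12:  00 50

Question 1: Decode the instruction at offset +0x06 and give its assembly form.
off 0x06: read 08 70 as little → 0x7008
  top 4b → 0x7 → je [J]
  imm@[11:0]=0x8 ⇒ #8

je #8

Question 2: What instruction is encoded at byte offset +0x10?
@+10  little-endian(00 1a) = 0x1a00
  opcode bits[15:12]=0x1: str/RR
  rd@[11:10]=0x2 ⇒ x2
  rs@[9:8]=0x2 ⇒ x2

str x2, x2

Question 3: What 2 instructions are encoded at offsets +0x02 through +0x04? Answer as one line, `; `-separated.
plus x1, x2; sub x1, x3

off 0x02: read 00 b6 as little → 0xb600
  op=0xb600>>12=0xb ⇒ plus (RR)
  rd: (w>>10)&0x3=0x1 → x1
  rs: (w>>8)&0x3=0x2 → x2
off 0x04: read 00 97 as little → 0x9700
  op=0x9700>>12=0x9 ⇒ sub (RR)
  rd: (w>>10)&0x3=0x1 → x1
  rs: (w>>8)&0x3=0x3 → x3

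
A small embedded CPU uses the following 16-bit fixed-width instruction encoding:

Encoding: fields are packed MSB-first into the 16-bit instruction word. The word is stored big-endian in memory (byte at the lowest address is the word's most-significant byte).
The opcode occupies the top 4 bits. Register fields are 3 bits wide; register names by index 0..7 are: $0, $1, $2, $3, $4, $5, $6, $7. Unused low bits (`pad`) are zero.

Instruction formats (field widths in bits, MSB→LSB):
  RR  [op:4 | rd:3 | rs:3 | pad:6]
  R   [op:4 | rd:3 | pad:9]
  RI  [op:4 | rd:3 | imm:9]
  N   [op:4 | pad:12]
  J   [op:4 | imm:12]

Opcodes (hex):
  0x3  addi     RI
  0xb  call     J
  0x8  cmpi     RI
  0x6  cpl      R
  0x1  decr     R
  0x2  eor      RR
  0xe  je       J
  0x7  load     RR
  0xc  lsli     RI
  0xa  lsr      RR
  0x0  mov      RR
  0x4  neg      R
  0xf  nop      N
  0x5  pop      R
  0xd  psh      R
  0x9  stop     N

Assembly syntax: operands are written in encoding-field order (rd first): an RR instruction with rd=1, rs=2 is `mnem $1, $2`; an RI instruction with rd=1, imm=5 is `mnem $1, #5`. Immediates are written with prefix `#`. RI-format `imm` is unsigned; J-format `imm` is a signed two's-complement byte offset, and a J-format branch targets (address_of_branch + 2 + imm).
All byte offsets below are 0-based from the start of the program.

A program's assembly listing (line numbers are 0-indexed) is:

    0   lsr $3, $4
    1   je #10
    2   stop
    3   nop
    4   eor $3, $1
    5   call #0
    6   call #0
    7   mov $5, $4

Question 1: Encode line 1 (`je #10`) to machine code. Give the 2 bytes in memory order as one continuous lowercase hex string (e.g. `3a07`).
L1: je op=0xe:4|imm=10:12 ⇒ 0xe00a ⇒ big e0 0a

e00a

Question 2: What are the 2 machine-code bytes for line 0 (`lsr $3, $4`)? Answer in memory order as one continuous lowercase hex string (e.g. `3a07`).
a700

line 0 (lsr): pack op=0xa:4|rd=3:3|rs=4:3|pad=0:6 = 0xa700; big→ a7 00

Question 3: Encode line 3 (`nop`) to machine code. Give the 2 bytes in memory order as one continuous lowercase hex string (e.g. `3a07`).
f000

3. nop fields op=0xf:4|pad=0:12 → word f000h → f0 00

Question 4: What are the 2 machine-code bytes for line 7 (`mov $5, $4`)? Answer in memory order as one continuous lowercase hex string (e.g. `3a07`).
0b00

7. mov fields op=0x0:4|rd=5:3|rs=4:3|pad=0:6 → word 0b00h → 0b 00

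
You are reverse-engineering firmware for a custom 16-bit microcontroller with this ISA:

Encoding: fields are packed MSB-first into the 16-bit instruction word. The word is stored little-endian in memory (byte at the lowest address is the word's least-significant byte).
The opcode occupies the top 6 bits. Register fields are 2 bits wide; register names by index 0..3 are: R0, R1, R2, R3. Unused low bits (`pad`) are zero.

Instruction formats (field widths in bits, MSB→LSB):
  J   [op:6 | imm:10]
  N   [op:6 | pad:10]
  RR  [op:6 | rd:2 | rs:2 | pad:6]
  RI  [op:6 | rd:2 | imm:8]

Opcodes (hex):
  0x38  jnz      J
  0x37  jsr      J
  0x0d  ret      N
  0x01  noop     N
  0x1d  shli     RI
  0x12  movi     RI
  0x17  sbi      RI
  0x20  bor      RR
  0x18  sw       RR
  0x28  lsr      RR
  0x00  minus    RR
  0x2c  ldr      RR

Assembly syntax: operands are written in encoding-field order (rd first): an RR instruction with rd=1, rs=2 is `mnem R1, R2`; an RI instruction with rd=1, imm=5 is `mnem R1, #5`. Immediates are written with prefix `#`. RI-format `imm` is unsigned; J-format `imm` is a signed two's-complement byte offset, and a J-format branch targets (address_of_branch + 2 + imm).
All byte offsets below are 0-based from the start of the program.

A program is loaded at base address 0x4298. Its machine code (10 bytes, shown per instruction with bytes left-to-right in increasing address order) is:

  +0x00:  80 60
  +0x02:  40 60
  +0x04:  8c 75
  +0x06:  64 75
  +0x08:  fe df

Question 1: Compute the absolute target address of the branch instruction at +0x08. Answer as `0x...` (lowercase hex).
@+08  little-endian(fe df) = 0xdffe
  op=0xdffe>>10=0x37 ⇒ jsr (J)
  imm: (w>>0)&0x3ff=0x3fe (s10→-2) → #-2
  target = base 0x4298 + off 0x08 + 2 + imm -2 = 0x42a0

0x42a0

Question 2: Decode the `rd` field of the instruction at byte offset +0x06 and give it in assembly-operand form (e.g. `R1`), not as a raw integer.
@+06  little-endian(64 75) = 0x7564
  top 6b → 0x1d → shli [RI]
  [9:8] rd=1 = R1
  [7:0] imm=100 = #100

R1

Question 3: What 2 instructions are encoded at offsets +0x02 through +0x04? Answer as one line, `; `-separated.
sw R0, R1; shli R1, #140

[02] 40 60 → 0x6040
  opcode bits[15:10]=0x18: sw/RR
  rd: (w>>8)&0x3=0x0 → R0
  rs: (w>>6)&0x3=0x1 → R1
[04] 8c 75 → 0x758c
  opcode bits[15:10]=0x1d: shli/RI
  rd: (w>>8)&0x3=0x1 → R1
  imm: (w>>0)&0xff=0x8c → #140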